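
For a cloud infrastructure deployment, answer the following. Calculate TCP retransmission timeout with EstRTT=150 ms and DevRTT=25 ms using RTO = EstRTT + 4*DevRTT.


Given: EstRTT = 150 ms, DevRTT = 25 ms
Timeout = EstRTT + 4 * DevRTT
4 * DevRTT = 4 * 25 = 100
Timeout = 150 + 100 = 250 ms

250


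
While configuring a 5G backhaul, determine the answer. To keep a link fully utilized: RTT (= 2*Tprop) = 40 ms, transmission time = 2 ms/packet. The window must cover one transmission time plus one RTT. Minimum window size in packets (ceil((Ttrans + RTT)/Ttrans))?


Given: Ttrans = 2 ms, RTT = 40 ms (= 2 * Tprop, Tprop = 20 ms)
Time until first ACK returns = Ttrans + RTT = 2 + 40 = 42 ms
Need W * Ttrans >= Ttrans + RTT  ->  W >= (Ttrans + RTT) / Ttrans
(Ttrans + RTT) / Ttrans = 42 / 2 = 21
W_min = ceil(21) = 21

21


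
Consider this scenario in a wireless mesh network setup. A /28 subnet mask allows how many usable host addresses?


Given: subnet mask /28
Host bits = 32 - 28 = 4
Total addresses = 2^4 = 16
Usable hosts = 16 - 2 (network + broadcast) = 14

14


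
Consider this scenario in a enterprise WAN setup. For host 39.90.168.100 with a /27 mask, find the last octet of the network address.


Given: IP = 39.90.168.100, prefix = /27
Subnet mask = 255.255.255.224
Last octet of IP: 100
Last octet of mask: 224
Network last octet = 100 AND 224 = 96

96


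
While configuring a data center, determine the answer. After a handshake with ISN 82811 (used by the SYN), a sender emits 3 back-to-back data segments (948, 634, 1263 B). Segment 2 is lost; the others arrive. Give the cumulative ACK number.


SYN uses sequence number 82811; first data byte = ISN + 1 = 82812.
Segment 1: SEQ = 82812, len = 948 B, covers [82812, 83759]
Segment 2: SEQ = 83760, len = 634 B, covers [83760, 84393] [LOST]
Segment 3: SEQ = 84394, len = 1263 B, covers [84394, 85656]
In-order data received: bytes [82812, 83759] (segments 1..1).
Segment 2 missing -> gap begins at byte 83760; later segments buffered out of order.
Cumulative ACK = next expected in-order byte = 82812 + 948 = 83760

83760


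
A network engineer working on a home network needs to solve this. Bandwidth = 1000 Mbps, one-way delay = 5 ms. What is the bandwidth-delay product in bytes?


Given: bandwidth = 1000 Mbps, delay = 5 ms
BDP in bits = 1000 * 10^6 * 5 / 1000
BDP in bits = 5000000
BDP in bytes = 5000000 / 8 = 625000

625000


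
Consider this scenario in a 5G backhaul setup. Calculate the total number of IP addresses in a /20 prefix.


Given: CIDR prefix /20
Host bits = 32 - 20 = 12
Total addresses = 2^12 = 4096

4096


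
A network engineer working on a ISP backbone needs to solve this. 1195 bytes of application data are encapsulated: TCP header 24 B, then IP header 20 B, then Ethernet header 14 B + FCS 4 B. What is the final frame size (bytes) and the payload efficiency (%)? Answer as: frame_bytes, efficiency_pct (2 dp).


TCP segment = 1195 + 24 = 1219 B
IP packet = 1219 + 20 = 1239 B
Ethernet frame = 1239 + 14 + 4 = 1257 B
Efficiency = app / frame = 1195 / 1257 = 0.950676 = 95.0676% -> 95.07% (2 dp)

1257, 95.07


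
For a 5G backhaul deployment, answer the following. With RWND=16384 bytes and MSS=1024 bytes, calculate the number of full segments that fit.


Given: RWND = 16384 bytes, MSS = 1024 bytes
Full segments = floor(RWND / MSS)
Full segments = floor(16384 / 1024)
Full segments = floor(16.0) = 16

16


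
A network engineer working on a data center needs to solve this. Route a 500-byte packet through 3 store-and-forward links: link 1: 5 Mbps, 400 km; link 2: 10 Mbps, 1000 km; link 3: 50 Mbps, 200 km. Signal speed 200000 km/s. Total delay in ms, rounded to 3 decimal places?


Packet = 500 bytes = 4000 bits. Store-and-forward: sum (t_trans + t_prop) per link.
Link 1: t_trans = 4000/(5*10^6) s = 0.8000 ms; t_prop = 400/200000 s = 2.0000 ms; subtotal = 2.8000 ms
Link 2: t_trans = 4000/(10*10^6) s = 0.4000 ms; t_prop = 1000/200000 s = 5.0000 ms; subtotal = 5.4000 ms
Link 3: t_trans = 4000/(50*10^6) s = 0.0800 ms; t_prop = 200/200000 s = 1.0000 ms; subtotal = 1.0800 ms
End-to-end = 2.8000 + 5.4000 + 1.0800 = 9.2800 ms -> 9.280 ms (3 dp)

9.280


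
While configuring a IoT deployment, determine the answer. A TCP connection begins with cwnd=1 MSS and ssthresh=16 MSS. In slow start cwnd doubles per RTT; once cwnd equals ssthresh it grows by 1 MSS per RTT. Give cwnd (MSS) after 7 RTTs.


RTT 0: cwnd = 1 MSS (initial)
RTT 1: cwnd = 2 MSS (slow start, doubled)
RTT 2: cwnd = 4 MSS (slow start, doubled)
RTT 3: cwnd = 8 MSS (slow start, doubled)
RTT 4: cwnd = 16 MSS (slow start, doubled)
RTT 5: cwnd = 17 MSS (congestion avoidance, +1)
RTT 6: cwnd = 18 MSS (congestion avoidance, +1)
RTT 7: cwnd = 19 MSS (congestion avoidance, +1)

19


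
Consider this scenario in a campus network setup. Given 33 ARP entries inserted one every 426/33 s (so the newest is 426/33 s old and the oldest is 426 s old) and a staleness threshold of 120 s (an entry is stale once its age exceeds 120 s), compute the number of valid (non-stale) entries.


Ages are k * 426/33 s for k = 1..33 (spacing = 12.9091 s).
Entry k is valid iff k * 426/33 <= 120 iff k <= 33 * 120 / 426 = 9.2958
n_valid = floor(9.2958) = 9
(n_stale = 33 - 9 = 24)

9


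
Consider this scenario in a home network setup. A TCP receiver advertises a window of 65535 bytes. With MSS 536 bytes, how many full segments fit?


Given: RWND = 65535 bytes, MSS = 536 bytes
Full segments = floor(RWND / MSS)
Full segments = floor(65535 / 536)
Full segments = floor(122.2668) = 122

122


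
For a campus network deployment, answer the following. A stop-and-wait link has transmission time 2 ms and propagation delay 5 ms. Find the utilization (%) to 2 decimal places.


Given: Ttrans = 2 ms, Tprop = 5 ms
RTT = 2 * Tprop = 2 * 5 = 10 ms
U = Ttrans / (Ttrans + RTT)
U = 2 / (2 + 10)
U = 2 / 12 = 0.166667
U% = 16.67%

16.67


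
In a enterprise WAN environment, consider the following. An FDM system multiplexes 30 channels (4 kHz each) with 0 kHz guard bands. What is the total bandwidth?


Given: 30 channels, 4 kHz each, guard = 0 kHz
Channel bandwidth = 30 * 4 = 120 kHz
Guard bands = 29 gaps * 0 kHz = 0 kHz
Total = 120 + 0 = 120 kHz

120


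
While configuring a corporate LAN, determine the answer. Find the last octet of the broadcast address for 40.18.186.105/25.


Given: IP = 40.18.186.105, prefix = /25
Host bits = 32 - 25 = 7
Network last octet = 105 AND mask = 0
Host part size = 2^7 - 1 = 127
Broadcast last octet = 0 OR 127 = 127

127


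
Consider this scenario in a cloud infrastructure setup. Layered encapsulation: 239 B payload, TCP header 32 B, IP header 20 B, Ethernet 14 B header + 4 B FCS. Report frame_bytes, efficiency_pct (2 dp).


TCP segment = 239 + 32 = 271 B
IP packet = 271 + 20 = 291 B
Ethernet frame = 291 + 14 + 4 = 309 B
Efficiency = app / frame = 239 / 309 = 0.773463 = 77.3463% -> 77.35% (2 dp)

309, 77.35


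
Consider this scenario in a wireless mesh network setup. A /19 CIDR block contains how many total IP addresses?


Given: CIDR prefix /19
Host bits = 32 - 19 = 13
Total addresses = 2^13 = 8192

8192


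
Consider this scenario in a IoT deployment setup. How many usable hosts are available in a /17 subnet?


Given: subnet mask /17
Host bits = 32 - 17 = 15
Total addresses = 2^15 = 32768
Usable hosts = 32768 - 2 (network + broadcast) = 32766

32766


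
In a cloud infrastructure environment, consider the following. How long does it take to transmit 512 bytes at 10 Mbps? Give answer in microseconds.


Given: packet = 512 bytes, bandwidth = 10 Mbps
Packet in bits = 512 * 8 = 4096 bits
Bandwidth = 10 * 10^6 = 10000000 bps
Time = 4096 / 10000000 seconds
Time in us = 4096 * 10^6 / 10000000 = 409.6

409.6


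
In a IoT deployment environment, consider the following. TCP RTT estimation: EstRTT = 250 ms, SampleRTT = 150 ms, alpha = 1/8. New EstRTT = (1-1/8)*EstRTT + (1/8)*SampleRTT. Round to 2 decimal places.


Given: EstRTT = 250 ms, SampleRTT = 150 ms, alpha = 1/8
New EstRTT = (1 - alpha) * EstRTT + alpha * SampleRTT
(7/8) * 250 = 218.75
(1/8) * 150 = 18.75
New EstRTT = 218.75 + 18.75 = 237.5 ms -> 237.50 ms (2 dp)

237.50


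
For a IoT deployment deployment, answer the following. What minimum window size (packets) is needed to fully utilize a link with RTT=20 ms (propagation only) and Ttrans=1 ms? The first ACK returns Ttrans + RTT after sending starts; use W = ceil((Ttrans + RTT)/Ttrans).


Given: Ttrans = 1 ms, RTT = 20 ms (= 2 * Tprop, Tprop = 10 ms)
Time until first ACK returns = Ttrans + RTT = 1 + 20 = 21 ms
Need W * Ttrans >= Ttrans + RTT  ->  W >= (Ttrans + RTT) / Ttrans
(Ttrans + RTT) / Ttrans = 21 / 1 = 21
W_min = ceil(21) = 21

21


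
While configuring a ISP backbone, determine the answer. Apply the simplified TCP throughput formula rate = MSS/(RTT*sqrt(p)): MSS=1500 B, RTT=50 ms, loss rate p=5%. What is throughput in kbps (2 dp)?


Given: MSS = 1500 bytes, RTT = 50 ms, loss = 5%
RTT in seconds = 50 / 1000 = 0.05
Loss rate = 5% = 0.05
sqrt(loss) = sqrt(0.05) = 0.223606797750
Throughput (bytes/s) = 1500 / (0.05 * 0.223606797750) = 134164.0786
Throughput (kbps) = 134164.0786 * 8 / 1000 = 1073.312629 -> 1073.31 kbps (2 dp)

1073.31


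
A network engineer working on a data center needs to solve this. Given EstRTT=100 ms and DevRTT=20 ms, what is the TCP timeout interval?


Given: EstRTT = 100 ms, DevRTT = 20 ms
Timeout = EstRTT + 4 * DevRTT
4 * DevRTT = 4 * 20 = 80
Timeout = 100 + 80 = 180 ms

180


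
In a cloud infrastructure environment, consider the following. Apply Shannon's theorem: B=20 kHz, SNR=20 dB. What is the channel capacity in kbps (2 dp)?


Given: B = 20 kHz, SNR = 20 dB
SNR linear = 10^(20/10) = 100
1 + SNR = 101
log2(101) = 6.6582114828
C = 20 * 1000 * 6.6582114828 = 133164.2297 bps
C = 133.164230 kbps -> 133.16 kbps (2 dp)

133.16


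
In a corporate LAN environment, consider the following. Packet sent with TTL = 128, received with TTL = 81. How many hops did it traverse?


Given: initial TTL = 128, received TTL = 81
Hops = initial TTL - received TTL
Hops = 128 - 81 = 47

47


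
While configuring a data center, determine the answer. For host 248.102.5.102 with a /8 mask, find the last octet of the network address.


Given: IP = 248.102.5.102, prefix = /8
Subnet mask = 255.0.0.0
Last octet of IP: 102
Last octet of mask: 0
Network last octet = 102 AND 0 = 0

0


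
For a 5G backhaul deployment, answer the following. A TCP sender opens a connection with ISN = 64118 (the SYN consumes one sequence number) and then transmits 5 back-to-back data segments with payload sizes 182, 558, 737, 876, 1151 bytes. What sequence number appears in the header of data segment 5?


The SYN occupies sequence number ISN = 64118, so the first data byte is ISN + 1 = 64119.
SEQ of data segment i = (ISN + 1) + sum of payload sizes of segments 1..i-1.
Segment 1: SEQ = 64119, payload = 182 bytes
Segment 2: SEQ = 64301, payload = 558 bytes
Segment 3: SEQ = 64859, payload = 737 bytes
Segment 4: SEQ = 65596, payload = 876 bytes
Segment 5: SEQ = 66472, payload = 1151 bytes
SEQ of segment 5 = 64119 + 182 + 558 + 737 + 876 = 66472

66472


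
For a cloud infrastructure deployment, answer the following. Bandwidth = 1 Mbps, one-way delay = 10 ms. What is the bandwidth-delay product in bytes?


Given: bandwidth = 1 Mbps, delay = 10 ms
BDP in bits = 1 * 10^6 * 10 / 1000
BDP in bits = 10000
BDP in bytes = 10000 / 8 = 1250

1250


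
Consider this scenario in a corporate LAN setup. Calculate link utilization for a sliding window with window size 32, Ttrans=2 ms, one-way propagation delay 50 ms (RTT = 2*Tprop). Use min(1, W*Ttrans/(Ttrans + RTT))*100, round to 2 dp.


Given: W = 32, Ttrans = 2 ms, RTT = 100 ms (= 2 * Tprop, Tprop = 50 ms)
Cycle time = Ttrans + RTT = 2 + 100 = 102 ms (first packet sent until its ACK returns)
W * Ttrans = 32 * 2 = 64 ms of sending per cycle
W * Ttrans / (Ttrans + RTT) = 64 / 102 = 0.627451
U = min(1, 0.627451) = 0.627451
U% = 62.75%

62.75


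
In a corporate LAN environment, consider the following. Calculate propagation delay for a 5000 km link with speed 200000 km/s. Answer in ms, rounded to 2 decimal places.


Given: distance = 5000 km, speed = 200000 km/s
Delay = distance / speed = 5000 / 200000 seconds
Delay in ms = 5000 * 1000 / 200000
Delay = 25.0000 ms
Rounded to 2 dp = 25.00 ms

25.00


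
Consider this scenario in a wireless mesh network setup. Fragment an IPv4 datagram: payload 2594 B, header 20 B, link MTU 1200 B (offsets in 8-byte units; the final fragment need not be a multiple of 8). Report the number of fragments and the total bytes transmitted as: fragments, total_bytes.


Max data per non-final fragment = floor((MTU - header)/8)*8 = floor((1200 - 20)/8)*8 = floor(1180/8)*8 = 1176 B
Final fragment needs no 8-byte alignment: it can carry up to MTU - header = 1180 B
Non-final fragments needed = ceil((payload - 1180) / 1176) = ceil(1414/1176) = ceil(1.2024) = 2
Number of fragments = 2 + 1 = 3
Fragment sizes (data): 2 * 1176 B + 242 B (last, 242 <= 1180 OK)
Total bytes sent = payload + n_frags * header = 2594 + 3*20 = 2594 + 60 = 2654 B

3, 2654


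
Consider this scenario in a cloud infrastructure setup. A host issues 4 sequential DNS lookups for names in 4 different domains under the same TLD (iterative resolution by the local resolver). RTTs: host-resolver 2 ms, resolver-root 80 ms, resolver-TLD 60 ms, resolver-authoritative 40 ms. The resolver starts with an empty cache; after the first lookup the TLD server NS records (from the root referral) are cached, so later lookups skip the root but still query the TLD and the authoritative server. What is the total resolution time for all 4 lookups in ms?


Lookup 1 (cold cache): local + root + TLD + auth = 2 + 80 + 60 + 40 = 182 ms
Lookups 2..4 (TLD NS cached -> skip root; new domain -> still ask TLD and auth): local + TLD + auth = 2 + 60 + 40 = 102 ms each
Remaining 3 lookups: 3 * 102 = 306 ms
Total = 182 + 306 = 488 ms

488


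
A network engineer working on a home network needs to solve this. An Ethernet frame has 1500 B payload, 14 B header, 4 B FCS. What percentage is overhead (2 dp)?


Given: payload = 1500 B, header = 14 B, trailer = 4 B
Overhead bytes = header + trailer = 14 + 4 = 18
Total frame = payload + overhead = 1500 + 18 = 1518
Overhead % = 18 / 1518 * 100 = 1.1858% -> 1.19% (2 dp)

1.19


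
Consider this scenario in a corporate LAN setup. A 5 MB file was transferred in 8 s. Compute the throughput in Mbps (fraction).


Given: file = 5 MB, time = 8 s
File in Mb = 5 * 8 = 40 Mb
Throughput = 40 / 8 Mbps
Throughput = 5 Mbps

5


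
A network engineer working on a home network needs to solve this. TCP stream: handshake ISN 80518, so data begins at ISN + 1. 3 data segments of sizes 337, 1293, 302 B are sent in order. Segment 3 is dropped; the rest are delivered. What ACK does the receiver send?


SYN uses sequence number 80518; first data byte = ISN + 1 = 80519.
Segment 1: SEQ = 80519, len = 337 B, covers [80519, 80855]
Segment 2: SEQ = 80856, len = 1293 B, covers [80856, 82148]
Segment 3: SEQ = 82149, len = 302 B, covers [82149, 82450] [LOST]
In-order data received: bytes [80519, 82148] (segments 1..2).
Segment 3 missing -> gap begins at byte 82149.
Cumulative ACK = next expected in-order byte = 80519 + 337 + 1293 = 82149

82149


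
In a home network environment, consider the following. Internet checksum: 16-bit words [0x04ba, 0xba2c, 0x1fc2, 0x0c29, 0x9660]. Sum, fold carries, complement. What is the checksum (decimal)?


Given words: [0x04ba, 0xba2c, 0x1fc2, 0x0c29, 0x9660]
Step 1: Sum all words
Raw sum = 1210 + 47660 + 8130 + 3113 + 38496 = 98609
Step 2: Fold carry: (33073 + 1) = 33074
One's complement = ~33074 & 0xFFFF = 32461

32461


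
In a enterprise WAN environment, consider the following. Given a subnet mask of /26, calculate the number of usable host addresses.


Given: subnet mask /26
Host bits = 32 - 26 = 6
Total addresses = 2^6 = 64
Usable hosts = 64 - 2 (network + broadcast) = 62

62


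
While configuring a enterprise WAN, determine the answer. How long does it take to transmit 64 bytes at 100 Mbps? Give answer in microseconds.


Given: packet = 64 bytes, bandwidth = 100 Mbps
Packet in bits = 64 * 8 = 512 bits
Bandwidth = 100 * 10^6 = 100000000 bps
Time = 512 / 100000000 seconds
Time in us = 512 * 10^6 / 100000000 = 5.12

5.12


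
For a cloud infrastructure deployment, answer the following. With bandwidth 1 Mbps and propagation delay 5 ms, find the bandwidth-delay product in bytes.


Given: bandwidth = 1 Mbps, delay = 5 ms
BDP in bits = 1 * 10^6 * 5 / 1000
BDP in bits = 5000
BDP in bytes = 5000 / 8 = 625

625


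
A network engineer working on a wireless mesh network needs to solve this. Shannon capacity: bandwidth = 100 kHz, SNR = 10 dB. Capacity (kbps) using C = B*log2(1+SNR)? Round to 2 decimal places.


Given: B = 100 kHz, SNR = 10 dB
SNR linear = 10^(10/10) = 10
1 + SNR = 11
log2(11) = 3.4594316186
C = 100 * 1000 * 3.4594316186 = 345943.1619 bps
C = 345.943162 kbps -> 345.94 kbps (2 dp)

345.94


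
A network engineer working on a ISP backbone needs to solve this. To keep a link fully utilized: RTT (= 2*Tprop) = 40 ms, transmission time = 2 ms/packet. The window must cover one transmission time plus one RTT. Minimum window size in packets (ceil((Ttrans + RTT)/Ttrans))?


Given: Ttrans = 2 ms, RTT = 40 ms (= 2 * Tprop, Tprop = 20 ms)
Time until first ACK returns = Ttrans + RTT = 2 + 40 = 42 ms
Need W * Ttrans >= Ttrans + RTT  ->  W >= (Ttrans + RTT) / Ttrans
(Ttrans + RTT) / Ttrans = 42 / 2 = 21
W_min = ceil(21) = 21

21


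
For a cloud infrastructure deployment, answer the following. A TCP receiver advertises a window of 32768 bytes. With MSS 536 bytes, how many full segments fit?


Given: RWND = 32768 bytes, MSS = 536 bytes
Full segments = floor(RWND / MSS)
Full segments = floor(32768 / 536)
Full segments = floor(61.1343) = 61

61


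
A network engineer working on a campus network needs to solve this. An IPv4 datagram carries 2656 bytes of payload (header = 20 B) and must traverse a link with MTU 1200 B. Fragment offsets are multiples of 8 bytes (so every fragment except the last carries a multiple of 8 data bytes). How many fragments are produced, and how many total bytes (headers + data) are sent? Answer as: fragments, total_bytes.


Max data per non-final fragment = floor((MTU - header)/8)*8 = floor((1200 - 20)/8)*8 = floor(1180/8)*8 = 1176 B
Final fragment needs no 8-byte alignment: it can carry up to MTU - header = 1180 B
Non-final fragments needed = ceil((payload - 1180) / 1176) = ceil(1476/1176) = ceil(1.2551) = 2
Number of fragments = 2 + 1 = 3
Fragment sizes (data): 2 * 1176 B + 304 B (last, 304 <= 1180 OK)
Total bytes sent = payload + n_frags * header = 2656 + 3*20 = 2656 + 60 = 2716 B

3, 2716


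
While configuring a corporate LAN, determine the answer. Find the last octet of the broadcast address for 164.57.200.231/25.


Given: IP = 164.57.200.231, prefix = /25
Host bits = 32 - 25 = 7
Network last octet = 231 AND mask = 128
Host part size = 2^7 - 1 = 127
Broadcast last octet = 128 OR 127 = 255

255


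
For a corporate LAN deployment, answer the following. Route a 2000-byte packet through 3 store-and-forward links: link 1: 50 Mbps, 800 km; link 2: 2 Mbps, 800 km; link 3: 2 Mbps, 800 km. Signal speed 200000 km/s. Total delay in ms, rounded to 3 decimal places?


Packet = 2000 bytes = 16000 bits. Store-and-forward: sum (t_trans + t_prop) per link.
Link 1: t_trans = 16000/(50*10^6) s = 0.3200 ms; t_prop = 800/200000 s = 4.0000 ms; subtotal = 4.3200 ms
Link 2: t_trans = 16000/(2*10^6) s = 8.0000 ms; t_prop = 800/200000 s = 4.0000 ms; subtotal = 12.0000 ms
Link 3: t_trans = 16000/(2*10^6) s = 8.0000 ms; t_prop = 800/200000 s = 4.0000 ms; subtotal = 12.0000 ms
End-to-end = 4.3200 + 12.0000 + 12.0000 = 28.3200 ms -> 28.320 ms (3 dp)

28.320


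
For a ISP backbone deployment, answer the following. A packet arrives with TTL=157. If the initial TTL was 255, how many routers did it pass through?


Given: initial TTL = 255, received TTL = 157
Hops = initial TTL - received TTL
Hops = 255 - 157 = 98

98


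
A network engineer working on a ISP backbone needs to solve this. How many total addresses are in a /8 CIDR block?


Given: CIDR prefix /8
Host bits = 32 - 8 = 24
Total addresses = 2^24 = 16777216

16777216


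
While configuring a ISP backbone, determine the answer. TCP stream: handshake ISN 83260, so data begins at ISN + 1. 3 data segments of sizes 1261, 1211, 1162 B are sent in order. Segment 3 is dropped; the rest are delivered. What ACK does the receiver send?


SYN uses sequence number 83260; first data byte = ISN + 1 = 83261.
Segment 1: SEQ = 83261, len = 1261 B, covers [83261, 84521]
Segment 2: SEQ = 84522, len = 1211 B, covers [84522, 85732]
Segment 3: SEQ = 85733, len = 1162 B, covers [85733, 86894] [LOST]
In-order data received: bytes [83261, 85732] (segments 1..2).
Segment 3 missing -> gap begins at byte 85733.
Cumulative ACK = next expected in-order byte = 83261 + 1261 + 1211 = 85733

85733


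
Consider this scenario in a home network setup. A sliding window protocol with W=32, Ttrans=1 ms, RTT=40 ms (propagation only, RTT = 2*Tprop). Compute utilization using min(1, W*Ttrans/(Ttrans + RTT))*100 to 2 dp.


Given: W = 32, Ttrans = 1 ms, RTT = 40 ms (= 2 * Tprop, Tprop = 20 ms)
Cycle time = Ttrans + RTT = 1 + 40 = 41 ms (first packet sent until its ACK returns)
W * Ttrans = 32 * 1 = 32 ms of sending per cycle
W * Ttrans / (Ttrans + RTT) = 32 / 41 = 0.780488
U = min(1, 0.780488) = 0.780488
U% = 78.05%

78.05


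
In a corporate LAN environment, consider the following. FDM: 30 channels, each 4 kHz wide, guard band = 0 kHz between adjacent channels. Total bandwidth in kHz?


Given: 30 channels, 4 kHz each, guard = 0 kHz
Channel bandwidth = 30 * 4 = 120 kHz
Guard bands = 29 gaps * 0 kHz = 0 kHz
Total = 120 + 0 = 120 kHz

120


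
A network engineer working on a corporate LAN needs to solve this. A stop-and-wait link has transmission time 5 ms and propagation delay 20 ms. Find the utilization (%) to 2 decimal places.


Given: Ttrans = 5 ms, Tprop = 20 ms
RTT = 2 * Tprop = 2 * 20 = 40 ms
U = Ttrans / (Ttrans + RTT)
U = 5 / (5 + 40)
U = 5 / 45 = 0.111111
U% = 11.11%

11.11


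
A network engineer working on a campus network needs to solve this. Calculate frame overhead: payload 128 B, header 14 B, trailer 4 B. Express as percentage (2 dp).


Given: payload = 128 B, header = 14 B, trailer = 4 B
Overhead bytes = header + trailer = 14 + 4 = 18
Total frame = payload + overhead = 128 + 18 = 146
Overhead % = 18 / 146 * 100 = 12.3288% -> 12.33% (2 dp)

12.33


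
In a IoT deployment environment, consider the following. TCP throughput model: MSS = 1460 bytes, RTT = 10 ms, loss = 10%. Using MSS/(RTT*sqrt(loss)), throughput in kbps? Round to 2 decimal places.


Given: MSS = 1460 bytes, RTT = 10 ms, loss = 10%
RTT in seconds = 10 / 1000 = 0.01
Loss rate = 10% = 0.1
sqrt(loss) = sqrt(0.1) = 0.316227766017
Throughput (bytes/s) = 1460 / (0.01 * 0.316227766017) = 461692.5384
Throughput (kbps) = 461692.5384 * 8 / 1000 = 3693.540307 -> 3693.54 kbps (2 dp)

3693.54


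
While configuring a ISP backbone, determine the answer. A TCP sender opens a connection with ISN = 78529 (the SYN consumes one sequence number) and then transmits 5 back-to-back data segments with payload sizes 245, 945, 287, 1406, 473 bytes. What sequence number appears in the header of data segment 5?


The SYN occupies sequence number ISN = 78529, so the first data byte is ISN + 1 = 78530.
SEQ of data segment i = (ISN + 1) + sum of payload sizes of segments 1..i-1.
Segment 1: SEQ = 78530, payload = 245 bytes
Segment 2: SEQ = 78775, payload = 945 bytes
Segment 3: SEQ = 79720, payload = 287 bytes
Segment 4: SEQ = 80007, payload = 1406 bytes
Segment 5: SEQ = 81413, payload = 473 bytes
SEQ of segment 5 = 78530 + 245 + 945 + 287 + 1406 = 81413

81413


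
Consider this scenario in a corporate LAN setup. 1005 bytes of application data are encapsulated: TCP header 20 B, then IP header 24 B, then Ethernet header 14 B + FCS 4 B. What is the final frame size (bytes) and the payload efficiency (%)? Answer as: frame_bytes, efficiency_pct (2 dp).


TCP segment = 1005 + 20 = 1025 B
IP packet = 1025 + 24 = 1049 B
Ethernet frame = 1049 + 14 + 4 = 1067 B
Efficiency = app / frame = 1005 / 1067 = 0.941893 = 94.1893% -> 94.19% (2 dp)

1067, 94.19


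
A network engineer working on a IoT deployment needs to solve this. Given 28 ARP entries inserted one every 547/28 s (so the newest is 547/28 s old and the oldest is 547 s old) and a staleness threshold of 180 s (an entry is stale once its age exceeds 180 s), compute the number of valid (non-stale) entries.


Ages are k * 547/28 s for k = 1..28 (spacing = 19.5357 s).
Entry k is valid iff k * 547/28 <= 180 iff k <= 28 * 180 / 547 = 9.2139
n_valid = floor(9.2139) = 9
(n_stale = 28 - 9 = 19)

9


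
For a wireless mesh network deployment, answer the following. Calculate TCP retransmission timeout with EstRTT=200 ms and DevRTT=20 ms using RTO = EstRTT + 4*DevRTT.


Given: EstRTT = 200 ms, DevRTT = 20 ms
Timeout = EstRTT + 4 * DevRTT
4 * DevRTT = 4 * 20 = 80
Timeout = 200 + 80 = 280 ms

280


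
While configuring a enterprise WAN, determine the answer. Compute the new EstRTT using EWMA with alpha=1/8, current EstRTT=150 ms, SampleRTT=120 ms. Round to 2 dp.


Given: EstRTT = 150 ms, SampleRTT = 120 ms, alpha = 1/8
New EstRTT = (1 - alpha) * EstRTT + alpha * SampleRTT
(7/8) * 150 = 131.25
(1/8) * 120 = 15
New EstRTT = 131.25 + 15 = 146.25 ms -> 146.25 ms (2 dp)

146.25


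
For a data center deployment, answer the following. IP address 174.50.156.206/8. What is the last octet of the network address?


Given: IP = 174.50.156.206, prefix = /8
Subnet mask = 255.0.0.0
Last octet of IP: 206
Last octet of mask: 0
Network last octet = 206 AND 0 = 0

0


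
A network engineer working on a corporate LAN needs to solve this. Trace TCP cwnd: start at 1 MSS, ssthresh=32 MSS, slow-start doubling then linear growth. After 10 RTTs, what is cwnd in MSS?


RTT 0: cwnd = 1 MSS (initial)
RTT 1: cwnd = 2 MSS (slow start, doubled)
RTT 2: cwnd = 4 MSS (slow start, doubled)
RTT 3: cwnd = 8 MSS (slow start, doubled)
RTT 4: cwnd = 16 MSS (slow start, doubled)
RTT 5: cwnd = 32 MSS (slow start, doubled)
RTT 6: cwnd = 33 MSS (congestion avoidance, +1)
RTT 7: cwnd = 34 MSS (congestion avoidance, +1)
RTT 8: cwnd = 35 MSS (congestion avoidance, +1)
RTT 9: cwnd = 36 MSS (congestion avoidance, +1)
RTT 10: cwnd = 37 MSS (congestion avoidance, +1)

37


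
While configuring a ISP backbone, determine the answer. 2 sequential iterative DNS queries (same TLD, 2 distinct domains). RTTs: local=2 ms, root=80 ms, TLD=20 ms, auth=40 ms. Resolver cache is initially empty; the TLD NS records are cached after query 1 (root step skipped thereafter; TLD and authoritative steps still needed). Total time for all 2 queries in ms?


Lookup 1 (cold cache): local + root + TLD + auth = 2 + 80 + 20 + 40 = 142 ms
Lookups 2..2 (TLD NS cached -> skip root; new domain -> still ask TLD and auth): local + TLD + auth = 2 + 20 + 40 = 62 ms each
Remaining 1 lookups: 1 * 62 = 62 ms
Total = 142 + 62 = 204 ms

204


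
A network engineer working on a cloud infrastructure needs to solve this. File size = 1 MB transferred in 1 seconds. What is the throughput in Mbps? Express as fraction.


Given: file = 1 MB, time = 1 s
File in Mb = 1 * 8 = 8 Mb
Throughput = 8 / 1 Mbps
Throughput = 8 Mbps

8


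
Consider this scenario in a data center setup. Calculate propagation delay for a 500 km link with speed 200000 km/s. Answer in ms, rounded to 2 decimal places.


Given: distance = 500 km, speed = 200000 km/s
Delay = distance / speed = 500 / 200000 seconds
Delay in ms = 500 * 1000 / 200000
Delay = 2.5000 ms
Rounded to 2 dp = 2.50 ms

2.50


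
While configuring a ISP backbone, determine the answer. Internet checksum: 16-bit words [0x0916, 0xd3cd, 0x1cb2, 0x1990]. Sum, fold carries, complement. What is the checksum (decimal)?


Given words: [0x0916, 0xd3cd, 0x1cb2, 0x1990]
Step 1: Sum all words
Raw sum = 2326 + 54221 + 7346 + 6544 = 70437
Step 2: Fold carry: (4901 + 1) = 4902
One's complement = ~4902 & 0xFFFF = 60633

60633


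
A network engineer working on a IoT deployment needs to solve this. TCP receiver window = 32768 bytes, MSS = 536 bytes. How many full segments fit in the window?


Given: RWND = 32768 bytes, MSS = 536 bytes
Full segments = floor(RWND / MSS)
Full segments = floor(32768 / 536)
Full segments = floor(61.1343) = 61

61


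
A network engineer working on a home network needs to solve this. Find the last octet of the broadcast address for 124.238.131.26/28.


Given: IP = 124.238.131.26, prefix = /28
Host bits = 32 - 28 = 4
Network last octet = 26 AND mask = 16
Host part size = 2^4 - 1 = 15
Broadcast last octet = 16 OR 15 = 31

31


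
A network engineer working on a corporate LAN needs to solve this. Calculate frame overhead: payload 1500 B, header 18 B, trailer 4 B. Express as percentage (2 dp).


Given: payload = 1500 B, header = 18 B, trailer = 4 B
Overhead bytes = header + trailer = 18 + 4 = 22
Total frame = payload + overhead = 1500 + 22 = 1522
Overhead % = 22 / 1522 * 100 = 1.4455% -> 1.45% (2 dp)

1.45


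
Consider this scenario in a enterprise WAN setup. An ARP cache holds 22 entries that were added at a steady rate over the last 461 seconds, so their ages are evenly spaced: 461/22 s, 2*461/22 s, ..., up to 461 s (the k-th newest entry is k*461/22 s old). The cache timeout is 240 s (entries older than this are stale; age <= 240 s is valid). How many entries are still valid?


Ages are k * 461/22 s for k = 1..22 (spacing = 20.9545 s).
Entry k is valid iff k * 461/22 <= 240 iff k <= 22 * 240 / 461 = 11.4534
n_valid = floor(11.4534) = 11
(n_stale = 22 - 11 = 11)

11


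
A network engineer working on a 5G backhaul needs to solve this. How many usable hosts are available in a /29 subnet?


Given: subnet mask /29
Host bits = 32 - 29 = 3
Total addresses = 2^3 = 8
Usable hosts = 8 - 2 (network + broadcast) = 6

6


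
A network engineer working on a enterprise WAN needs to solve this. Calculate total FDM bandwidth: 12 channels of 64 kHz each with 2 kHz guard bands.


Given: 12 channels, 64 kHz each, guard = 2 kHz
Channel bandwidth = 12 * 64 = 768 kHz
Guard bands = 11 gaps * 2 kHz = 22 kHz
Total = 768 + 22 = 790 kHz

790


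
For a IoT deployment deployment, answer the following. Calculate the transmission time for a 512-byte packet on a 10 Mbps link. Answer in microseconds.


Given: packet = 512 bytes, bandwidth = 10 Mbps
Packet in bits = 512 * 8 = 4096 bits
Bandwidth = 10 * 10^6 = 10000000 bps
Time = 4096 / 10000000 seconds
Time in us = 4096 * 10^6 / 10000000 = 409.6

409.6


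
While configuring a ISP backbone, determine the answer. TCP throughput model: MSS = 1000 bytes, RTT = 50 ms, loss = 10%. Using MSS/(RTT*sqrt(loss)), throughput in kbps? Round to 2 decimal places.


Given: MSS = 1000 bytes, RTT = 50 ms, loss = 10%
RTT in seconds = 50 / 1000 = 0.05
Loss rate = 10% = 0.1
sqrt(loss) = sqrt(0.1) = 0.316227766017
Throughput (bytes/s) = 1000 / (0.05 * 0.316227766017) = 63245.5532
Throughput (kbps) = 63245.5532 * 8 / 1000 = 505.964426 -> 505.96 kbps (2 dp)

505.96


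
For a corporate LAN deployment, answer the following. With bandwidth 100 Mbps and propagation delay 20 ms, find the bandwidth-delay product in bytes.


Given: bandwidth = 100 Mbps, delay = 20 ms
BDP in bits = 100 * 10^6 * 20 / 1000
BDP in bits = 2000000
BDP in bytes = 2000000 / 8 = 250000

250000


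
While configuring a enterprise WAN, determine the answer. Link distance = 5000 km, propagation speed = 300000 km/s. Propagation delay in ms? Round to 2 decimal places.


Given: distance = 5000 km, speed = 300000 km/s
Delay = distance / speed = 5000 / 300000 seconds
Delay in ms = 5000 * 1000 / 300000
Delay = 16.6667 ms
Rounded to 2 dp = 16.67 ms

16.67


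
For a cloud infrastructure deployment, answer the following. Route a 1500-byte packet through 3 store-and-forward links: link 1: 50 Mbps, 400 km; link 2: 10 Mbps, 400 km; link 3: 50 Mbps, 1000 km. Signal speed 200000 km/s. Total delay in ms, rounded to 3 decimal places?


Packet = 1500 bytes = 12000 bits. Store-and-forward: sum (t_trans + t_prop) per link.
Link 1: t_trans = 12000/(50*10^6) s = 0.2400 ms; t_prop = 400/200000 s = 2.0000 ms; subtotal = 2.2400 ms
Link 2: t_trans = 12000/(10*10^6) s = 1.2000 ms; t_prop = 400/200000 s = 2.0000 ms; subtotal = 3.2000 ms
Link 3: t_trans = 12000/(50*10^6) s = 0.2400 ms; t_prop = 1000/200000 s = 5.0000 ms; subtotal = 5.2400 ms
End-to-end = 2.2400 + 3.2000 + 5.2400 = 10.6800 ms -> 10.680 ms (3 dp)

10.680


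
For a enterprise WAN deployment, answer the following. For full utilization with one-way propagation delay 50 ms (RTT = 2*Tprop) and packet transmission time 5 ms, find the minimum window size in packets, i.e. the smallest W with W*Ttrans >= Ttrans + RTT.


Given: Ttrans = 5 ms, RTT = 100 ms (= 2 * Tprop, Tprop = 50 ms)
Time until first ACK returns = Ttrans + RTT = 5 + 100 = 105 ms
Need W * Ttrans >= Ttrans + RTT  ->  W >= (Ttrans + RTT) / Ttrans
(Ttrans + RTT) / Ttrans = 105 / 5 = 21
W_min = ceil(21) = 21

21


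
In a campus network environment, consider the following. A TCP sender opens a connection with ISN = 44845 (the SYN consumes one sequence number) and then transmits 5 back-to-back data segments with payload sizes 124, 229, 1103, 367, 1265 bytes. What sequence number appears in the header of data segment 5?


The SYN occupies sequence number ISN = 44845, so the first data byte is ISN + 1 = 44846.
SEQ of data segment i = (ISN + 1) + sum of payload sizes of segments 1..i-1.
Segment 1: SEQ = 44846, payload = 124 bytes
Segment 2: SEQ = 44970, payload = 229 bytes
Segment 3: SEQ = 45199, payload = 1103 bytes
Segment 4: SEQ = 46302, payload = 367 bytes
Segment 5: SEQ = 46669, payload = 1265 bytes
SEQ of segment 5 = 44846 + 124 + 229 + 1103 + 367 = 46669

46669


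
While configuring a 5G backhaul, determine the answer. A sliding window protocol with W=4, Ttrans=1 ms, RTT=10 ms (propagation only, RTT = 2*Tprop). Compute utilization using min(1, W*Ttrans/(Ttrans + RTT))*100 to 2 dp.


Given: W = 4, Ttrans = 1 ms, RTT = 10 ms (= 2 * Tprop, Tprop = 5 ms)
Cycle time = Ttrans + RTT = 1 + 10 = 11 ms (first packet sent until its ACK returns)
W * Ttrans = 4 * 1 = 4 ms of sending per cycle
W * Ttrans / (Ttrans + RTT) = 4 / 11 = 0.363636
U = min(1, 0.363636) = 0.363636
U% = 36.36%

36.36


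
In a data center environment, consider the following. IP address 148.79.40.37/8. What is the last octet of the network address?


Given: IP = 148.79.40.37, prefix = /8
Subnet mask = 255.0.0.0
Last octet of IP: 37
Last octet of mask: 0
Network last octet = 37 AND 0 = 0

0


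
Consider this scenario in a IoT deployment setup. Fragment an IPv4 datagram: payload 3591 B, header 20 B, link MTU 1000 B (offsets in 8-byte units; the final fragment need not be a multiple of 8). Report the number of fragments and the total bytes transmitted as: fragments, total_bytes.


Max data per non-final fragment = floor((MTU - header)/8)*8 = floor((1000 - 20)/8)*8 = floor(980/8)*8 = 976 B
Final fragment needs no 8-byte alignment: it can carry up to MTU - header = 980 B
Non-final fragments needed = ceil((payload - 980) / 976) = ceil(2611/976) = ceil(2.6752) = 3
Number of fragments = 3 + 1 = 4
Fragment sizes (data): 3 * 976 B + 663 B (last, 663 <= 980 OK)
Total bytes sent = payload + n_frags * header = 3591 + 4*20 = 3591 + 80 = 3671 B

4, 3671


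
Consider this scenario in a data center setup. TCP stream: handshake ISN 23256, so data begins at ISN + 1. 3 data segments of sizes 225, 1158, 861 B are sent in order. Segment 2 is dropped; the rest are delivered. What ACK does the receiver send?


SYN uses sequence number 23256; first data byte = ISN + 1 = 23257.
Segment 1: SEQ = 23257, len = 225 B, covers [23257, 23481]
Segment 2: SEQ = 23482, len = 1158 B, covers [23482, 24639] [LOST]
Segment 3: SEQ = 24640, len = 861 B, covers [24640, 25500]
In-order data received: bytes [23257, 23481] (segments 1..1).
Segment 2 missing -> gap begins at byte 23482; later segments buffered out of order.
Cumulative ACK = next expected in-order byte = 23257 + 225 = 23482

23482


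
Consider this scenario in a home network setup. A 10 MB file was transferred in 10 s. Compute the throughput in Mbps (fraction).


Given: file = 10 MB, time = 10 s
File in Mb = 10 * 8 = 80 Mb
Throughput = 80 / 10 Mbps
Throughput = 8 Mbps

8


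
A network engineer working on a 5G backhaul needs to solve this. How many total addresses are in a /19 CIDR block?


Given: CIDR prefix /19
Host bits = 32 - 19 = 13
Total addresses = 2^13 = 8192

8192


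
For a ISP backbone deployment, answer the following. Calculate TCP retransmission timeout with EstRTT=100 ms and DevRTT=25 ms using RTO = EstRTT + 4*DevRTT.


Given: EstRTT = 100 ms, DevRTT = 25 ms
Timeout = EstRTT + 4 * DevRTT
4 * DevRTT = 4 * 25 = 100
Timeout = 100 + 100 = 200 ms

200


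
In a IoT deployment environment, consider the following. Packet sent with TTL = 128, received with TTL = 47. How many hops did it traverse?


Given: initial TTL = 128, received TTL = 47
Hops = initial TTL - received TTL
Hops = 128 - 47 = 81

81


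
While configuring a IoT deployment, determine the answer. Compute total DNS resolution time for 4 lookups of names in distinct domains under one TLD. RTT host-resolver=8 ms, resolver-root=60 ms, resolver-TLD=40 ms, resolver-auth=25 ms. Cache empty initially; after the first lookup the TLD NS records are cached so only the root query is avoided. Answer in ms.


Lookup 1 (cold cache): local + root + TLD + auth = 8 + 60 + 40 + 25 = 133 ms
Lookups 2..4 (TLD NS cached -> skip root; new domain -> still ask TLD and auth): local + TLD + auth = 8 + 40 + 25 = 73 ms each
Remaining 3 lookups: 3 * 73 = 219 ms
Total = 133 + 219 = 352 ms

352


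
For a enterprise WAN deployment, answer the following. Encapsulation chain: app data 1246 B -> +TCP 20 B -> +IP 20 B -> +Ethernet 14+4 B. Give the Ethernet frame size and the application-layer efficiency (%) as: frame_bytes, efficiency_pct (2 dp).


TCP segment = 1246 + 20 = 1266 B
IP packet = 1266 + 20 = 1286 B
Ethernet frame = 1286 + 14 + 4 = 1304 B
Efficiency = app / frame = 1246 / 1304 = 0.955521 = 95.5521% -> 95.55% (2 dp)

1304, 95.55


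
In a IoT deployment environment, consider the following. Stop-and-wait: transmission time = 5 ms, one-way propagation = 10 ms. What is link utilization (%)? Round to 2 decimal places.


Given: Ttrans = 5 ms, Tprop = 10 ms
RTT = 2 * Tprop = 2 * 10 = 20 ms
U = Ttrans / (Ttrans + RTT)
U = 5 / (5 + 20)
U = 5 / 25 = 0.2
U% = 20.00%

20.00


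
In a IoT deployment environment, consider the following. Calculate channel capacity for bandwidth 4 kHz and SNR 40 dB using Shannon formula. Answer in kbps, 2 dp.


Given: B = 4 kHz, SNR = 40 dB
SNR linear = 10^(40/10) = 10000
1 + SNR = 10001
log2(10001) = 13.2878566418
C = 4 * 1000 * 13.2878566418 = 53151.4266 bps
C = 53.151427 kbps -> 53.15 kbps (2 dp)

53.15


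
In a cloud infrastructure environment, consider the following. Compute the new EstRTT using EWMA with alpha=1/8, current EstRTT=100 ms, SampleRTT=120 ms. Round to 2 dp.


Given: EstRTT = 100 ms, SampleRTT = 120 ms, alpha = 1/8
New EstRTT = (1 - alpha) * EstRTT + alpha * SampleRTT
(7/8) * 100 = 87.5
(1/8) * 120 = 15
New EstRTT = 87.5 + 15 = 102.5 ms -> 102.50 ms (2 dp)

102.50


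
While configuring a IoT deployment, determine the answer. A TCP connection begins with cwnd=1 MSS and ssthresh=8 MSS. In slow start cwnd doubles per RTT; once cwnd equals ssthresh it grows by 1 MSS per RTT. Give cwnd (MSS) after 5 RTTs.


RTT 0: cwnd = 1 MSS (initial)
RTT 1: cwnd = 2 MSS (slow start, doubled)
RTT 2: cwnd = 4 MSS (slow start, doubled)
RTT 3: cwnd = 8 MSS (slow start, doubled)
RTT 4: cwnd = 9 MSS (congestion avoidance, +1)
RTT 5: cwnd = 10 MSS (congestion avoidance, +1)

10
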